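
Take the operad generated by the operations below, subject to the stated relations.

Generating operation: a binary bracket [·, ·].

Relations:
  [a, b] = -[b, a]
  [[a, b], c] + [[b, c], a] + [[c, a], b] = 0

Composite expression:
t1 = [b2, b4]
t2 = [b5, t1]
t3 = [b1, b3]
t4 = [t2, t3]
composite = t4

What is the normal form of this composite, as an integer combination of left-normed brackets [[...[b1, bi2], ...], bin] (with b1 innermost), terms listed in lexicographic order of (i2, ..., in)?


[[[[b1, b3], b2], b4], b5] - [[[[b1, b3], b4], b2], b5] - [[[[b1, b3], b5], b2], b4] + [[[[b1, b3], b5], b4], b2]

Expand each bracket as ab - ba; the b1-initial words give the coefficients.
Composite bracket: [[b5, [b2, b4]], [b1, b3]]
Each bracket splits as ab - ba, giving 16 signed words (2^4 = 16).
The b1-initial words carry the normal form:
  from b1b3b2b4b5, sign +1: term +[[[[b1, b3], b2], b4], b5]
  from b1b3b4b2b5, sign -1: term -[[[[b1, b3], b4], b2], b5]
  from b1b3b5b2b4, sign -1: term -[[[[b1, b3], b5], b2], b4]
  from b1b3b5b4b2, sign +1: term +[[[[b1, b3], b5], b4], b2]


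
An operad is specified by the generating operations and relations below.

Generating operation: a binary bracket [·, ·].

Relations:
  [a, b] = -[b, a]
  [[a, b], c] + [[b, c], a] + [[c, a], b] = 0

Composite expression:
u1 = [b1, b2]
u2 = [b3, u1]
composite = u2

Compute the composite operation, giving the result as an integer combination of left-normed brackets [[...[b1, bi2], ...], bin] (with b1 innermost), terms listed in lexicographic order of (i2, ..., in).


-[[b1, b2], b3]


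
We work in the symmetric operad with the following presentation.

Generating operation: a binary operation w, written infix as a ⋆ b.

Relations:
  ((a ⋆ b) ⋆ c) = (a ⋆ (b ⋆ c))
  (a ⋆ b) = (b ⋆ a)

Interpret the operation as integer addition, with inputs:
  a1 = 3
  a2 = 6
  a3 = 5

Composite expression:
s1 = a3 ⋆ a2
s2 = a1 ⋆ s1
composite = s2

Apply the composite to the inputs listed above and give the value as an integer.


14

(a3 ⋆ a2) = 11
(a1 ⋆ (a3 ⋆ a2)) = 14


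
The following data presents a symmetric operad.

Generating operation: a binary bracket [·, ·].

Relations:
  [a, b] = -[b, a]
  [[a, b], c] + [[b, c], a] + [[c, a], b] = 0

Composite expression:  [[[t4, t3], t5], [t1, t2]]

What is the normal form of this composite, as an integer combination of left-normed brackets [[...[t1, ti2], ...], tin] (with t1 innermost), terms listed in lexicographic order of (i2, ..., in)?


[[[[t1, t2], t3], t4], t5] - [[[[t1, t2], t4], t3], t5] - [[[[t1, t2], t5], t3], t4] + [[[[t1, t2], t5], t4], t3]

Antisymmetry and Jacobi reduce to t1-anchored left-normed brackets.
Composite bracket: [[[t4, t3], t5], [t1, t2]]
Each bracket splits as ab - ba, giving 16 signed words (2^4 = 16).
Words beginning with t1 determine it all:
  word t1t2t3t4t5 has sign +1, contributing +[[[[t1, t2], t3], t4], t5]
  word t1t2t4t3t5 has sign -1, contributing -[[[[t1, t2], t4], t3], t5]
  word t1t2t5t3t4 has sign -1, contributing -[[[[t1, t2], t5], t3], t4]
  word t1t2t5t4t3 has sign +1, contributing +[[[[t1, t2], t5], t4], t3]


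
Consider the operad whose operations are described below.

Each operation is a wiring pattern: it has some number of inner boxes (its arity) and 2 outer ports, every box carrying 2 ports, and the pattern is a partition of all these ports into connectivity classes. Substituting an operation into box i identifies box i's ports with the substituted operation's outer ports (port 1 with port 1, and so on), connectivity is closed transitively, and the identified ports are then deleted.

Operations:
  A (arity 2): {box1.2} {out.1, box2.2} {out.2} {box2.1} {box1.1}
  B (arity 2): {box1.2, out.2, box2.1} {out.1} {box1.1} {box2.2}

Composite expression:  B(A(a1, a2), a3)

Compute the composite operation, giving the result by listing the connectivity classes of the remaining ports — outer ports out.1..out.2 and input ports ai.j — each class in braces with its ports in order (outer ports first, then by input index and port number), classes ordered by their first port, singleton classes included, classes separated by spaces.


{out.1} {out.2, a3.1} {a1.1} {a1.2} {a2.1} {a2.2} {a3.2}

Connectivity passes through glued B-boundaries; trace each wire chain.
composing A on (a1, a2), with out.j its own outer ports: {out.1, a2.2} {out.2} {a1.1} {a1.2} {a2.1}
composing B on (a1, a2, a3), with out.j its own outer ports: {out.1} {out.2, a3.1} {a1.1} {a1.2} {a2.1} {a2.2} {a3.2}


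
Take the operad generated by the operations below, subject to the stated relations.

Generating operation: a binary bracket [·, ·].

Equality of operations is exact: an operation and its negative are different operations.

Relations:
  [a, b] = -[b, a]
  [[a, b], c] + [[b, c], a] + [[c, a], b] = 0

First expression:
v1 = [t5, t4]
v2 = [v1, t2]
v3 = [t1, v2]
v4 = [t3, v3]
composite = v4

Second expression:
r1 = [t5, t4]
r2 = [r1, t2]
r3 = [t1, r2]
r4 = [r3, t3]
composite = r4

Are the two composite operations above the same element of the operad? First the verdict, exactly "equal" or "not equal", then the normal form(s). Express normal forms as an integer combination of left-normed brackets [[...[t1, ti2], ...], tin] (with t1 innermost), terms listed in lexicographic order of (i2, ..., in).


The first expression reduces to -[[[[t1, t2], t4], t5], t3] + [[[[t1, t2], t5], t4], t3] + [[[[t1, t4], t5], t2], t3] - [[[[t1, t5], t4], t2], t3]
The second expression reduces to [[[[t1, t2], t4], t5], t3] - [[[[t1, t2], t5], t4], t3] - [[[[t1, t4], t5], t2], t3] + [[[[t1, t5], t4], t2], t3]
They disagree, so not equal.

not equal — first -[[[[t1, t2], t4], t5], t3] + [[[[t1, t2], t5], t4], t3] + [[[[t1, t4], t5], t2], t3] - [[[[t1, t5], t4], t2], t3], second [[[[t1, t2], t4], t5], t3] - [[[[t1, t2], t5], t4], t3] - [[[[t1, t4], t5], t2], t3] + [[[[t1, t5], t4], t2], t3]


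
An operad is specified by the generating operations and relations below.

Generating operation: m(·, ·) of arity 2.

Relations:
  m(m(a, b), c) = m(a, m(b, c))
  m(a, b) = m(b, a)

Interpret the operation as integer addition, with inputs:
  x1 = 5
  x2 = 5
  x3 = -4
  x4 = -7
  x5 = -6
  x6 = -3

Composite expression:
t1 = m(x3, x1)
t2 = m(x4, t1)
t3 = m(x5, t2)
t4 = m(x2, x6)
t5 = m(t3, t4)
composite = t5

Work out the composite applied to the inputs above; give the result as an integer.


-10

m(x3, x1) = 1
m(x4, m(x3, x1)) = -6
m(x5, m(x4, m(x3, x1))) = -12
m(x2, x6) = 2
m(m(x5, m(x4, m(x3, x1))), m(x2, x6)) = -10


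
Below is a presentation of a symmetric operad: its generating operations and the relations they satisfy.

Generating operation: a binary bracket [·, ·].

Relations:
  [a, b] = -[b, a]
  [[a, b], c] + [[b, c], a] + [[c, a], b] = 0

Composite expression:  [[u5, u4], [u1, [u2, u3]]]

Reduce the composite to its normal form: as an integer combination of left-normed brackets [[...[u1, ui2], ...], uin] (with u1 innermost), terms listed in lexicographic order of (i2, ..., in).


Left-normed coefficients sit on the u1-initial expansion words.
Composite bracket: [[u5, u4], [u1, [u2, u3]]]
Under [a, b] = ab - ba we get 16 signed associative words (2^4 = 16).
Only words starting with u1 matter:
  sign of u1u2u3u4u5 is +1, so it contributes +[[[[u1, u2], u3], u4], u5]
  sign of u1u2u3u5u4 is -1, so it contributes -[[[[u1, u2], u3], u5], u4]
  sign of u1u3u2u4u5 is -1, so it contributes -[[[[u1, u3], u2], u4], u5]
  sign of u1u3u2u5u4 is +1, so it contributes +[[[[u1, u3], u2], u5], u4]

[[[[u1, u2], u3], u4], u5] - [[[[u1, u2], u3], u5], u4] - [[[[u1, u3], u2], u4], u5] + [[[[u1, u3], u2], u5], u4]


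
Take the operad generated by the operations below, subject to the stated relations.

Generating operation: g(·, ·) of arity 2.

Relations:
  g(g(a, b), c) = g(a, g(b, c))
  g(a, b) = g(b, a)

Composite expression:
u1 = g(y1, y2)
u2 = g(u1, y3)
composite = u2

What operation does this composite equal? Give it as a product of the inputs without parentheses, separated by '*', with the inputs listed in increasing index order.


y1 * y2 * y3

Any arrangement under g is one operation, so sort the y-inputs.
g(y1, y2) collapses to y1 * y2
g(g(y1, y2), y3) collapses to y1 * y2 * y3
rearranged into index order: y1 * y2 * y3


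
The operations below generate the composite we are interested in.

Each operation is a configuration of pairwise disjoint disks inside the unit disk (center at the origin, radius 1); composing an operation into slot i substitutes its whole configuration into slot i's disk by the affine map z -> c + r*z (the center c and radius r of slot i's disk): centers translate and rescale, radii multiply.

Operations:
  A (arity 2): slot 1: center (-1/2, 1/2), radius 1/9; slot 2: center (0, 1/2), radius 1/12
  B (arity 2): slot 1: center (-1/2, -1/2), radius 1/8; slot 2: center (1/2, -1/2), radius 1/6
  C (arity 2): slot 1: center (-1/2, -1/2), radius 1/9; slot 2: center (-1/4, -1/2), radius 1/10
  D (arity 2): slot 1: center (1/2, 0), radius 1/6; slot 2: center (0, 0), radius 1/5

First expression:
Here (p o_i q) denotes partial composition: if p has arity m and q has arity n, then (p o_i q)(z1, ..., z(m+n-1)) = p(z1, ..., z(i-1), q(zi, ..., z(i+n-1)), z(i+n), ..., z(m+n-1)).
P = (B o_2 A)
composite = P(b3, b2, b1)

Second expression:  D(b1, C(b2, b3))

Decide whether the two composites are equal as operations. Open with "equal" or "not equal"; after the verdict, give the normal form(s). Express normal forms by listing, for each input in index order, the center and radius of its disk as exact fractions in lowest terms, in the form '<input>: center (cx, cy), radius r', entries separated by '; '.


not equal: they reduce to b1: center (1/2, -5/12), radius 1/72; b2: center (5/12, -5/12), radius 1/54; b3: center (-1/2, -1/2), radius 1/8 and b1: center (1/2, 0), radius 1/6; b2: center (-1/10, -1/10), radius 1/45; b3: center (-1/20, -1/10), radius 1/50

Normal form of the first expression: b1: center (1/2, -5/12), radius 1/72; b2: center (5/12, -5/12), radius 1/54; b3: center (-1/2, -1/2), radius 1/8
Normal form of the second expression: b1: center (1/2, 0), radius 1/6; b2: center (-1/10, -1/10), radius 1/45; b3: center (-1/20, -1/10), radius 1/50
Distinct normal forms: not equal.


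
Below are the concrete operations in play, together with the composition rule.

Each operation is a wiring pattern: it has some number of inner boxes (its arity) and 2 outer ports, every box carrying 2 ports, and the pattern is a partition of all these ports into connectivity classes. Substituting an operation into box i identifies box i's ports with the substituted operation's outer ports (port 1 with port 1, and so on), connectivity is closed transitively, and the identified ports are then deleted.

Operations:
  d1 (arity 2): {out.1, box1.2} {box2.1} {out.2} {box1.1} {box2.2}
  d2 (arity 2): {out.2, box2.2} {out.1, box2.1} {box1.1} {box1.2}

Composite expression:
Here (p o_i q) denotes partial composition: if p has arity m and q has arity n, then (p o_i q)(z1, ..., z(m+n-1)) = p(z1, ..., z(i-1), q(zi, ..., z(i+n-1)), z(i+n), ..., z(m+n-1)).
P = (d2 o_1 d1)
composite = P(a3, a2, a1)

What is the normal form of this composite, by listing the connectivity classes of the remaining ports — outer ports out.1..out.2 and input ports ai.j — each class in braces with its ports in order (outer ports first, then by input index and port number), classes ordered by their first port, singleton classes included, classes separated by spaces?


{out.1, a1.1} {out.2, a1.2} {a2.1} {a2.2} {a3.1} {a3.2}

Reachability decides: close wires over d2-identified ports.
the subtree at d1 composes to {out.1, a3.2} {out.2} {a2.1} {a2.2} {a3.1} on (a3, a2); out.j = own outer ports
the subtree at d2 composes to {out.1, a1.1} {out.2, a1.2} {a2.1} {a2.2} {a3.1} {a3.2} on (a3, a2, a1); out.j = own outer ports


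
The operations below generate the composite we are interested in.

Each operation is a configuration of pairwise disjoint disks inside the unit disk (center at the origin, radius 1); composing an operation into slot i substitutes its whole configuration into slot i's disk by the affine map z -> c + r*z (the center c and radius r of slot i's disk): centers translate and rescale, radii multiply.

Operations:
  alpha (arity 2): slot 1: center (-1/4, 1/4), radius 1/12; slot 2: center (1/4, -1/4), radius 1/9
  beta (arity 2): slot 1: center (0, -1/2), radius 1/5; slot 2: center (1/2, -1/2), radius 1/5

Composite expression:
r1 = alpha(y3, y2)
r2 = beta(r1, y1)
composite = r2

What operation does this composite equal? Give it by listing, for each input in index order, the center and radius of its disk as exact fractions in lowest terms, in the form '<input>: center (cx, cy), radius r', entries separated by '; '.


Follow each y-input down from beta: c' goes to c + r*c', radius to r*r'.
for y3, the 2-step affine chain lands on center (-1/20, -9/20), radius 1/60
for y2, the 2-step affine chain lands on center (1/20, -11/20), radius 1/45
for y1, the 1-step affine chain lands on center (1/2, -1/2), radius 1/5

y1: center (1/2, -1/2), radius 1/5; y2: center (1/20, -11/20), radius 1/45; y3: center (-1/20, -9/20), radius 1/60


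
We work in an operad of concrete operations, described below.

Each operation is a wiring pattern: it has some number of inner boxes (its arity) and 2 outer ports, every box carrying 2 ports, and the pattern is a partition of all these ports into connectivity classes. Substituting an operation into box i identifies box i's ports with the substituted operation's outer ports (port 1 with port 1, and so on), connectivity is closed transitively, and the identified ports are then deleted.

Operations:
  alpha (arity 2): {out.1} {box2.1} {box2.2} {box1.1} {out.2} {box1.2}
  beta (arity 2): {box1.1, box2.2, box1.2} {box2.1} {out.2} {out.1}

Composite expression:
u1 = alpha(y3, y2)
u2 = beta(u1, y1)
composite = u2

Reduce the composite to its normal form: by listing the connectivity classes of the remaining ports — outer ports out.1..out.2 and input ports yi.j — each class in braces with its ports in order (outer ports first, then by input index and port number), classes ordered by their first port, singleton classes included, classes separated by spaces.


{out.1} {out.2} {y1.1} {y1.2} {y2.1} {y2.2} {y3.1} {y3.2}

Reachability decides: close wires over beta-identified ports.
composing alpha on (y3, y2), with out.j its own outer ports: {out.1} {out.2} {y2.1} {y2.2} {y3.1} {y3.2}
composing beta on (y3, y2, y1), with out.j its own outer ports: {out.1} {out.2} {y1.1} {y1.2} {y2.1} {y2.2} {y3.1} {y3.2}


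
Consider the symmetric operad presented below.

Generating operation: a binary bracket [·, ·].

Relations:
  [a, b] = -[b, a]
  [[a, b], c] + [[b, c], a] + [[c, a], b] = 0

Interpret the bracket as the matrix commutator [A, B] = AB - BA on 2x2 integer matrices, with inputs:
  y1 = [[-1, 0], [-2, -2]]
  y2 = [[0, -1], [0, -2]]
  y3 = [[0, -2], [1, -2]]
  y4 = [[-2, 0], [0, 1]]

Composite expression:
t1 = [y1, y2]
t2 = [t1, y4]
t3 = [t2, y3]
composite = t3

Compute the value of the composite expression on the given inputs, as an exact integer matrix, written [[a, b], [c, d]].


[y1, y2] = [[-2, -1], [-4, 2]]
[[y1, y2], y4] = [[0, -3], [12, 0]]
[[[y1, y2], y4], y3] = [[21, 6], [24, -21]]

[[21, 6], [24, -21]]


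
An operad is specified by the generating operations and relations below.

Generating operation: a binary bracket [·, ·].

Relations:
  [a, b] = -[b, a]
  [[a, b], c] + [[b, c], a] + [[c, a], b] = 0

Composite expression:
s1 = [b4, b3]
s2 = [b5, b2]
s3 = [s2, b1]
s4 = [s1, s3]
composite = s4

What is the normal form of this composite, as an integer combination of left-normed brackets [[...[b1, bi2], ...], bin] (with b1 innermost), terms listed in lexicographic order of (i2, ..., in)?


[[[[b1, b2], b5], b3], b4] - [[[[b1, b2], b5], b4], b3] - [[[[b1, b5], b2], b3], b4] + [[[[b1, b5], b2], b4], b3]

Expand each bracket as ab - ba; the b1-initial words give the coefficients.
Composite bracket: [[b4, b3], [[b5, b2], b1]]
The bracket unfolds into 16 signed words via [a, b] = ab - ba (2^4 = 16).
Only words starting with b1 matter:
  from b1b2b5b3b4, sign +1: term +[[[[b1, b2], b5], b3], b4]
  from b1b2b5b4b3, sign -1: term -[[[[b1, b2], b5], b4], b3]
  from b1b5b2b3b4, sign -1: term -[[[[b1, b5], b2], b3], b4]
  from b1b5b2b4b3, sign +1: term +[[[[b1, b5], b2], b4], b3]


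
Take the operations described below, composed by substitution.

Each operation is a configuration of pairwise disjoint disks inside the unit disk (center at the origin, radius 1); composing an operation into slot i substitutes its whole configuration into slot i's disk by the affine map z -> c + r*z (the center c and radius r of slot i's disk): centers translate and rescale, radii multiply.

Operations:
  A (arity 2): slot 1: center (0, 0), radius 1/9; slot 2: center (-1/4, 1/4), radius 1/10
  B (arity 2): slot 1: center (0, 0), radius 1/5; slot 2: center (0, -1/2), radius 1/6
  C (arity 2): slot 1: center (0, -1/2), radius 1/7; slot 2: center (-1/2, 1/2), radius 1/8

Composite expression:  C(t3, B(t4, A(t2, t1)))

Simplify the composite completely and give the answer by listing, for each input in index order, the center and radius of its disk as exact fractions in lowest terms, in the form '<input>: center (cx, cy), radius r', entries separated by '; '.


t1: center (-97/192, 85/192), radius 1/480; t2: center (-1/2, 7/16), radius 1/432; t3: center (0, -1/2), radius 1/7; t4: center (-1/2, 1/2), radius 1/40

Only the slot chain above each t matters under C; compose those maps.
t3 passes through 1 substitution, ending at center (0, -1/2), radius 1/7
t4 passes through 2 substitutions, ending at center (-1/2, 1/2), radius 1/40
t2 passes through 3 substitutions, ending at center (-1/2, 7/16), radius 1/432
t1 passes through 3 substitutions, ending at center (-97/192, 85/192), radius 1/480


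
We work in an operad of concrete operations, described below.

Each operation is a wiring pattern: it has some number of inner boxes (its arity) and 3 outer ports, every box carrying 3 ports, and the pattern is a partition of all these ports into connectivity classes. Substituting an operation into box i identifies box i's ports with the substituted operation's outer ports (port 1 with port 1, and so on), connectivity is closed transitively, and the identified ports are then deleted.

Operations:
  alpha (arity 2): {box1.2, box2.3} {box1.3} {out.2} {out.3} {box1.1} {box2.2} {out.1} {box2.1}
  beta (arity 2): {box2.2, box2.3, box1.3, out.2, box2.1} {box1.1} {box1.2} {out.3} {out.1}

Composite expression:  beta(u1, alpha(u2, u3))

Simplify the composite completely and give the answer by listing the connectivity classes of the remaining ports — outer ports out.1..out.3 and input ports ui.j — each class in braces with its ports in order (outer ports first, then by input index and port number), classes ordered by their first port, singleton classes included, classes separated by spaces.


Substituting into beta glues patterns; closure does the rest.
stage alpha: inputs (u2, u3), connectivity {out.1} {out.2} {out.3} {u2.1} {u2.2, u3.3} {u2.3} {u3.1} {u3.2}, out.j its boundary
stage beta: inputs (u1, u2, u3), connectivity {out.1} {out.2, u1.3} {out.3} {u1.1} {u1.2} {u2.1} {u2.2, u3.3} {u2.3} {u3.1} {u3.2}, out.j its boundary

{out.1} {out.2, u1.3} {out.3} {u1.1} {u1.2} {u2.1} {u2.2, u3.3} {u2.3} {u3.1} {u3.2}


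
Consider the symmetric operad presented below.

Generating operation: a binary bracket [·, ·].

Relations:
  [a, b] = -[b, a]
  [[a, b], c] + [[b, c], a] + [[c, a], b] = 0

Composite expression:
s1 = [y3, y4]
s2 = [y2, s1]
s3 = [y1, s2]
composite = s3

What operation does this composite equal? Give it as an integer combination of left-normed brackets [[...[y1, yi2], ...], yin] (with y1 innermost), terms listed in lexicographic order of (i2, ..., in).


Expand each bracket as ab - ba; the y1-initial words give the coefficients.
Composite bracket: [y1, [y2, [y3, y4]]]
The bracket unfolds into 8 signed words via [a, b] = ab - ba (2^3 = 8).
Coefficients come from the y1-initial words:
  y1y2y3y4 (sign +1) contributes +[[[y1, y2], y3], y4]
  y1y2y4y3 (sign -1) contributes -[[[y1, y2], y4], y3]
  y1y3y4y2 (sign -1) contributes -[[[y1, y3], y4], y2]
  y1y4y3y2 (sign +1) contributes +[[[y1, y4], y3], y2]

[[[y1, y2], y3], y4] - [[[y1, y2], y4], y3] - [[[y1, y3], y4], y2] + [[[y1, y4], y3], y2]


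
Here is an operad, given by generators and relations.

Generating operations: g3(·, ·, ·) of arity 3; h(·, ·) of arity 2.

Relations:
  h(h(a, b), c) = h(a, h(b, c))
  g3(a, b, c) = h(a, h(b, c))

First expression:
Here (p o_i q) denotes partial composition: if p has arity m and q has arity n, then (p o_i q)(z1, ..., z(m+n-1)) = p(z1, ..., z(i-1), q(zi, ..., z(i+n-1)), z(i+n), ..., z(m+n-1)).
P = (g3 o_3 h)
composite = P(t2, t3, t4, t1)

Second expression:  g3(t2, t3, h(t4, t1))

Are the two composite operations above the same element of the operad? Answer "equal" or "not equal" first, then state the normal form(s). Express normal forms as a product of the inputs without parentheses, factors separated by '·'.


The first expression, normalized: t2 · t3 · t4 · t1
The second expression, normalized: t2 · t3 · t4 · t1
Both agree, so they are equal.

equal; both compose to t2 · t3 · t4 · t1


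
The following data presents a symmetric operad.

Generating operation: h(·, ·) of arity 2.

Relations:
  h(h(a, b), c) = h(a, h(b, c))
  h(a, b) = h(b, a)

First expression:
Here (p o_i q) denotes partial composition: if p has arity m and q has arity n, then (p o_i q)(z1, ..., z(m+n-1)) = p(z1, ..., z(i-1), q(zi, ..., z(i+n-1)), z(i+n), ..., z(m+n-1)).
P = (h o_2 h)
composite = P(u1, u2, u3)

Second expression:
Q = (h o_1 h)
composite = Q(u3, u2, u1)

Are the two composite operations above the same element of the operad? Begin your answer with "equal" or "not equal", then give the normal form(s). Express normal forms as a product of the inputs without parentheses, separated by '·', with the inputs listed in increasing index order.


Normal form of the first expression: u1 · u2 · u3
Normal form of the second expression: u1 · u2 · u3
One common form — equal.

equal — both sides give u1 · u2 · u3


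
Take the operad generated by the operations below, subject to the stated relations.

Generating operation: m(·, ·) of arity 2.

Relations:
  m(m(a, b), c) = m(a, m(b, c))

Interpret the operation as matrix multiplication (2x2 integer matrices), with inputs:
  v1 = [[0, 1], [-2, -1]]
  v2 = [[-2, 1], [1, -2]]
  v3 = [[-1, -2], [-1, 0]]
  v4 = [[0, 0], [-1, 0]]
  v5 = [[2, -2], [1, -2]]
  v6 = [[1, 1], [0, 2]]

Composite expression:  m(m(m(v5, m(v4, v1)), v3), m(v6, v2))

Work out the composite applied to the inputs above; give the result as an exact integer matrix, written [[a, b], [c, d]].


[[2, 2], [2, 2]]

m(v4, v1) = [[0, 0], [0, -1]]
m(v5, m(v4, v1)) = [[0, 2], [0, 2]]
m(m(v5, m(v4, v1)), v3) = [[-2, 0], [-2, 0]]
m(v6, v2) = [[-1, -1], [2, -4]]
m(m(m(v5, m(v4, v1)), v3), m(v6, v2)) = [[2, 2], [2, 2]]


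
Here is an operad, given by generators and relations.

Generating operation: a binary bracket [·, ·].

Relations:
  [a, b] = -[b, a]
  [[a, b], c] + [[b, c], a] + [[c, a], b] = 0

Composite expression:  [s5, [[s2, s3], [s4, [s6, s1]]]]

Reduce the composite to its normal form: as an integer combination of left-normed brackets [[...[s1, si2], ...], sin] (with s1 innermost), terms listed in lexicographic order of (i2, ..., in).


[[[[[s1, s6], s4], s2], s3], s5] - [[[[[s1, s6], s4], s3], s2], s5]

Expand each bracket as ab - ba; the s1-initial words give the coefficients.
Composite bracket: [s5, [[s2, s3], [s4, [s6, s1]]]]
Applying ab - ba throughout gives 32 signed words (2^5 = 32).
The s1-initial words carry the normal form:
  word s1s6s4s2s3s5 has sign +1, contributing +[[[[[s1, s6], s4], s2], s3], s5]
  word s1s6s4s3s2s5 has sign -1, contributing -[[[[[s1, s6], s4], s3], s2], s5]


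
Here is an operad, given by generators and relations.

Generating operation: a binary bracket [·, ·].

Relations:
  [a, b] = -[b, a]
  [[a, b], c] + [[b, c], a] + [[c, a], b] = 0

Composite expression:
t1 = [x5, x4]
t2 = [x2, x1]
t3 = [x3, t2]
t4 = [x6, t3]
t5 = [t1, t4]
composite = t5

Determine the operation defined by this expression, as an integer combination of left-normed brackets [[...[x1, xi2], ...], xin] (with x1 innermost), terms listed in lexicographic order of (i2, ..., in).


Skip Jacobi rewriting: expand, keep x1-initial words, read off terms.
Composite bracket: [[x5, x4], [x6, [x3, [x2, x1]]]]
The bracket unfolds into 32 signed words via [a, b] = ab - ba (2^5 = 32).
Coefficients come from the x1-initial words:
  sign of x1x2x3x6x4x5 is -1, so it contributes -[[[[[x1, x2], x3], x6], x4], x5]
  sign of x1x2x3x6x5x4 is +1, so it contributes +[[[[[x1, x2], x3], x6], x5], x4]

-[[[[[x1, x2], x3], x6], x4], x5] + [[[[[x1, x2], x3], x6], x5], x4]


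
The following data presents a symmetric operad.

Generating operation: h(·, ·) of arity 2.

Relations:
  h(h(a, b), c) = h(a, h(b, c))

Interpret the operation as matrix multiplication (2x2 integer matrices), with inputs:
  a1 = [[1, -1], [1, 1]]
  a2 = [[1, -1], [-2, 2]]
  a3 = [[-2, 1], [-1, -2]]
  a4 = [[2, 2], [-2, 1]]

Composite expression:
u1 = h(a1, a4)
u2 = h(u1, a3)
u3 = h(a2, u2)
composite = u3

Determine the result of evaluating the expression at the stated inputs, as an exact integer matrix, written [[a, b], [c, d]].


h(a1, a4) = [[4, 1], [0, 3]]
h(h(a1, a4), a3) = [[-9, 2], [-3, -6]]
h(a2, h(h(a1, a4), a3)) = [[-6, 8], [12, -16]]

[[-6, 8], [12, -16]]


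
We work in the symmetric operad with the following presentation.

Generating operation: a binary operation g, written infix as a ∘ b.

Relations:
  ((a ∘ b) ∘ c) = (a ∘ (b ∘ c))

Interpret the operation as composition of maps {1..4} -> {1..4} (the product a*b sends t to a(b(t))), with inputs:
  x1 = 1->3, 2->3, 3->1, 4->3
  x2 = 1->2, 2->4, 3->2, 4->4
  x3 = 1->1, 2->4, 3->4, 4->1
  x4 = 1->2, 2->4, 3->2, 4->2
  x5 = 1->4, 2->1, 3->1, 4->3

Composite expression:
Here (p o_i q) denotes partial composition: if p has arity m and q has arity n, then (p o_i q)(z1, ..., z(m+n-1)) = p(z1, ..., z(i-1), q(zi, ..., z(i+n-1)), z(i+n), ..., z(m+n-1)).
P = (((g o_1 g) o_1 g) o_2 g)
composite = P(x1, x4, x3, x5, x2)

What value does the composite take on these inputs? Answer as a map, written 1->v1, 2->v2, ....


1->3, 2->3, 3->3, 4->3

(x4 ∘ x3) = 1->2, 2->2, 3->2, 4->2
(x1 ∘ (x4 ∘ x3)) = 1->3, 2->3, 3->3, 4->3
((x1 ∘ (x4 ∘ x3)) ∘ x5) = 1->3, 2->3, 3->3, 4->3
(((x1 ∘ (x4 ∘ x3)) ∘ x5) ∘ x2) = 1->3, 2->3, 3->3, 4->3


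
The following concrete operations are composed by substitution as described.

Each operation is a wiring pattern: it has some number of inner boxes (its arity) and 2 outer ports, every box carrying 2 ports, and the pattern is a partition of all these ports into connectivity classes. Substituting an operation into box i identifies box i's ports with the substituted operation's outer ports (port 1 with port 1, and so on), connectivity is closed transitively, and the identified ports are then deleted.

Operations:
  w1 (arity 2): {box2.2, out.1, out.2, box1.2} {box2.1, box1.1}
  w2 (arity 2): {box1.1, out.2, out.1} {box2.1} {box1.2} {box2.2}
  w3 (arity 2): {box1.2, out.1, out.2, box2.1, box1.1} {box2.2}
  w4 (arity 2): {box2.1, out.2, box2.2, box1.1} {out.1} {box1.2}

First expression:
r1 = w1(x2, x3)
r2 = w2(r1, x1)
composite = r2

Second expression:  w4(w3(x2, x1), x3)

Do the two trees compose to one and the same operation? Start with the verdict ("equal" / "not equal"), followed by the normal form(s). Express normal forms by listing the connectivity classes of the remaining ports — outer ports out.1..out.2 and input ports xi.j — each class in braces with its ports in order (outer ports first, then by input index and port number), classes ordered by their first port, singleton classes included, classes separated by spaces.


The first expression reduces to {out.1, out.2, x2.2, x3.2} {x1.1} {x1.2} {x2.1, x3.1}
The second expression reduces to {out.1} {out.2, x1.1, x2.1, x2.2, x3.1, x3.2} {x1.2}
They disagree, so not equal.

not equal — first {out.1, out.2, x2.2, x3.2} {x1.1} {x1.2} {x2.1, x3.1}, second {out.1} {out.2, x1.1, x2.1, x2.2, x3.1, x3.2} {x1.2}


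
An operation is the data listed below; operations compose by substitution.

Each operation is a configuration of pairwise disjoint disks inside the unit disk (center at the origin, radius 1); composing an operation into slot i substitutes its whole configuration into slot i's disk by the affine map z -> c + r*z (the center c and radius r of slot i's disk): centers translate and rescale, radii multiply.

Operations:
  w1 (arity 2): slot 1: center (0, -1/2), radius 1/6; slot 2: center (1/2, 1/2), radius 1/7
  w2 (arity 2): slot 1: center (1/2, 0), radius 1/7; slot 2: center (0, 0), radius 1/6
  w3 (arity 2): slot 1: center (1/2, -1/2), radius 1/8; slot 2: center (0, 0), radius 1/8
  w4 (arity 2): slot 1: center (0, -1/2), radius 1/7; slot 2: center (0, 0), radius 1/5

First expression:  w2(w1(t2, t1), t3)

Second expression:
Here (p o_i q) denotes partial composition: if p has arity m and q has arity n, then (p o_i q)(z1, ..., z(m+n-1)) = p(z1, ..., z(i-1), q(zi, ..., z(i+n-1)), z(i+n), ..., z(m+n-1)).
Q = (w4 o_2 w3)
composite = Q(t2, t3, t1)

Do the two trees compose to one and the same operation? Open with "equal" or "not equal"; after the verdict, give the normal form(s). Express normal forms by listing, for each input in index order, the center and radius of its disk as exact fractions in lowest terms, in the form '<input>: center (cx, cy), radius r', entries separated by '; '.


not equal — first t1: center (4/7, 1/14), radius 1/49; t2: center (1/2, -1/14), radius 1/42; t3: center (0, 0), radius 1/6, second t1: center (0, 0), radius 1/40; t2: center (0, -1/2), radius 1/7; t3: center (1/10, -1/10), radius 1/40

The first expression reduces to t1: center (4/7, 1/14), radius 1/49; t2: center (1/2, -1/14), radius 1/42; t3: center (0, 0), radius 1/6
The second expression reduces to t1: center (0, 0), radius 1/40; t2: center (0, -1/2), radius 1/7; t3: center (1/10, -1/10), radius 1/40
No match — not equal.


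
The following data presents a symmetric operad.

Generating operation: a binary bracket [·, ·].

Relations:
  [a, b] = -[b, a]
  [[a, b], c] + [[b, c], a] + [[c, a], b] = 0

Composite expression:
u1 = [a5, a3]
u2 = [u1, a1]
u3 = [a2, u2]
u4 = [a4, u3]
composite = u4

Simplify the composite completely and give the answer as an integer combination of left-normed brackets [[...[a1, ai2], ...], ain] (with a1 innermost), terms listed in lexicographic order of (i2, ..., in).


[[[[a1, a3], a5], a2], a4] - [[[[a1, a5], a3], a2], a4]

Antisymmetry and Jacobi reduce to a1-anchored left-normed brackets.
Composite bracket: [a4, [a2, [[a5, a3], a1]]]
Each bracket splits as ab - ba, giving 16 signed words (2^4 = 16).
The a1-initial words carry the normal form:
  a1a3a5a2a4 appears with sign +1, giving the term +[[[[a1, a3], a5], a2], a4]
  a1a5a3a2a4 appears with sign -1, giving the term -[[[[a1, a5], a3], a2], a4]


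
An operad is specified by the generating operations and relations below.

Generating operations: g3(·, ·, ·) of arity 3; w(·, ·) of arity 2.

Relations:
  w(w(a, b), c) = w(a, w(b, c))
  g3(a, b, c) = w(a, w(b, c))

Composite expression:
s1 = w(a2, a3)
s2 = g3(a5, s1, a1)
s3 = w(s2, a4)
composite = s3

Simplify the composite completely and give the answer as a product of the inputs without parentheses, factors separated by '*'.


a5 * a2 * a3 * a1 * a4


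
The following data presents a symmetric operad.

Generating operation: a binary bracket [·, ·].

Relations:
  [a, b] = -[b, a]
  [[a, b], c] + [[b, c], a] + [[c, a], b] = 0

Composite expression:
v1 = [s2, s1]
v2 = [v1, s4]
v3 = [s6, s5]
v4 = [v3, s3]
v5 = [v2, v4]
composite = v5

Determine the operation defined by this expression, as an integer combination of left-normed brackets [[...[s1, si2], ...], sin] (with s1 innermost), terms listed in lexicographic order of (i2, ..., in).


Antisymmetry and Jacobi reduce to s1-anchored left-normed brackets.
Composite bracket: [[[s2, s1], s4], [[s6, s5], s3]]
Expanding via [a, b] = ab - ba: 32 signed words (2^5 = 32).
The s1-initial words carry the normal form:
  s1s2s4s3s5s6 appears with sign -1, giving the term -[[[[[s1, s2], s4], s3], s5], s6]
  s1s2s4s3s6s5 appears with sign +1, giving the term +[[[[[s1, s2], s4], s3], s6], s5]
  s1s2s4s5s6s3 appears with sign +1, giving the term +[[[[[s1, s2], s4], s5], s6], s3]
  s1s2s4s6s5s3 appears with sign -1, giving the term -[[[[[s1, s2], s4], s6], s5], s3]

-[[[[[s1, s2], s4], s3], s5], s6] + [[[[[s1, s2], s4], s3], s6], s5] + [[[[[s1, s2], s4], s5], s6], s3] - [[[[[s1, s2], s4], s6], s5], s3]


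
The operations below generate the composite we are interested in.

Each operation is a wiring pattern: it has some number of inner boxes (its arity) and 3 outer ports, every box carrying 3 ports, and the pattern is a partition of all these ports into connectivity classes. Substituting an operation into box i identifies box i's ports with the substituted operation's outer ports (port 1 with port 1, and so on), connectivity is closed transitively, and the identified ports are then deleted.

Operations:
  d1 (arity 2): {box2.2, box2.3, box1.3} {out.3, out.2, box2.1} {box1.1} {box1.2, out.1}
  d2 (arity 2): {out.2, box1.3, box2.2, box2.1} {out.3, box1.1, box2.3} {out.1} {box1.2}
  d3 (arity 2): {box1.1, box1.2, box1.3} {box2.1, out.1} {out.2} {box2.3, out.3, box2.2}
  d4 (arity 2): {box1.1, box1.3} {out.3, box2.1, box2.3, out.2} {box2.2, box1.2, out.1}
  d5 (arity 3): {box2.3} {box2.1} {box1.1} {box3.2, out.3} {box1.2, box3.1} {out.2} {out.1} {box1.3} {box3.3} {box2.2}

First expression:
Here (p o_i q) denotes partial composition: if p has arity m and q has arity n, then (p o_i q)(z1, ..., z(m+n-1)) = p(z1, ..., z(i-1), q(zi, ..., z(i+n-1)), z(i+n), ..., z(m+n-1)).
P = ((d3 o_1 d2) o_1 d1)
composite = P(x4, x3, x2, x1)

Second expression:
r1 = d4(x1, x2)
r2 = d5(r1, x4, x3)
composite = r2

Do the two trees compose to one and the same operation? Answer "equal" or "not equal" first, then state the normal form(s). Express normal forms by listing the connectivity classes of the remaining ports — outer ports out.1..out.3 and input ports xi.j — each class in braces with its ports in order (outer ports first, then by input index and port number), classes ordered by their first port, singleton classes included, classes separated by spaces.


not equal; first: {out.1, x1.1} {out.2} {out.3, x1.2, x1.3} {x2.1, x2.2, x2.3, x3.1, x4.2} {x3.2, x3.3, x4.3} {x4.1}; second: {out.1} {out.2} {out.3, x3.2} {x1.1, x1.3} {x1.2, x2.2} {x2.1, x2.3, x3.1} {x3.3} {x4.1} {x4.2} {x4.3}

In normal form, the first expression is {out.1, x1.1} {out.2} {out.3, x1.2, x1.3} {x2.1, x2.2, x2.3, x3.1, x4.2} {x3.2, x3.3, x4.3} {x4.1}
In normal form, the second expression is {out.1} {out.2} {out.3, x3.2} {x1.1, x1.3} {x1.2, x2.2} {x2.1, x2.3, x3.1} {x3.3} {x4.1} {x4.2} {x4.3}
Different reductions; not equal.


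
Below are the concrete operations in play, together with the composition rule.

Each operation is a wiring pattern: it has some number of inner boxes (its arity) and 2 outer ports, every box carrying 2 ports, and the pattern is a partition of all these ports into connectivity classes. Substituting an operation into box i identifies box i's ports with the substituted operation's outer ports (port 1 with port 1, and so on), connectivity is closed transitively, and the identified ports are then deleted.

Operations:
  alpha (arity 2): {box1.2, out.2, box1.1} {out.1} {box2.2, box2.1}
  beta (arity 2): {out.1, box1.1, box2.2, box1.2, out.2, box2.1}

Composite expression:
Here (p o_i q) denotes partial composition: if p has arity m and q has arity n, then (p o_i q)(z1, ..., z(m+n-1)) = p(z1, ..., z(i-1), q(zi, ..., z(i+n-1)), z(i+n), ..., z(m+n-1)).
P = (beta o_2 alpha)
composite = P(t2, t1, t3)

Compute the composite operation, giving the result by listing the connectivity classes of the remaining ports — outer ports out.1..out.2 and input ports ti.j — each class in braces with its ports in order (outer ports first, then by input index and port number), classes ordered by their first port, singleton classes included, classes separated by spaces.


{out.1, out.2, t1.1, t1.2, t2.1, t2.2} {t3.1, t3.2}


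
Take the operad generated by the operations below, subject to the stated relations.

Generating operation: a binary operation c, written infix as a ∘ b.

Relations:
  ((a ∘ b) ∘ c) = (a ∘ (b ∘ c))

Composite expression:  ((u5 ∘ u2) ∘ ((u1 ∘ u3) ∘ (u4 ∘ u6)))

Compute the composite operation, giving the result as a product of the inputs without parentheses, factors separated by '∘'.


u5 ∘ u2 ∘ u1 ∘ u3 ∘ u4 ∘ u6

All parenthesizations of c agree; list the u-inputs left to right.
(u5 ∘ u2) reduces to u5 ∘ u2
(u1 ∘ u3) reduces to u1 ∘ u3
(u4 ∘ u6) reduces to u4 ∘ u6
((u1 ∘ u3) ∘ (u4 ∘ u6)) reduces to u1 ∘ u3 ∘ u4 ∘ u6
((u5 ∘ u2) ∘ ((u1 ∘ u3) ∘ (u4 ∘ u6))) reduces to u5 ∘ u2 ∘ u1 ∘ u3 ∘ u4 ∘ u6


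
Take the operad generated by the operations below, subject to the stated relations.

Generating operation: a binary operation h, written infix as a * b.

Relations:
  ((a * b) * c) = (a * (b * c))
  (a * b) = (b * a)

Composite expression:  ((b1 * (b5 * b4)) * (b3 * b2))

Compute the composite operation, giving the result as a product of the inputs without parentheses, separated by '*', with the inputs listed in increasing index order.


b1 * b2 * b3 * b4 * b5

Key point: h commutes, so take the b-inputs in any fixed order.
(b5 * b4) linearizes to b5 * b4
(b1 * (b5 * b4)) linearizes to b1 * b5 * b4
(b3 * b2) linearizes to b3 * b2
((b1 * (b5 * b4)) * (b3 * b2)) linearizes to b1 * b5 * b4 * b3 * b2
reordering the factors by index: b1 * b2 * b3 * b4 * b5


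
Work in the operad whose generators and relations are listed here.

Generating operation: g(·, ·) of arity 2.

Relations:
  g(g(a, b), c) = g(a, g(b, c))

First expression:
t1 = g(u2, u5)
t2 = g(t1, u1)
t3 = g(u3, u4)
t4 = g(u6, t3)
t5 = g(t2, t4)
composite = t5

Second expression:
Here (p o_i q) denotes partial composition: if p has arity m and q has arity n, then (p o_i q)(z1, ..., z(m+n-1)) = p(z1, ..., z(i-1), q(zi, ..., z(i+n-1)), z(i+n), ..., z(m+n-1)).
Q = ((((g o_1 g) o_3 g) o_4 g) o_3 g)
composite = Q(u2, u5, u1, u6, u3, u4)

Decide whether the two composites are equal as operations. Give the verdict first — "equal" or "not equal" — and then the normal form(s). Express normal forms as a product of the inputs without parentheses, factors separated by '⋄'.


equal — both sides give u2 ⋄ u5 ⋄ u1 ⋄ u6 ⋄ u3 ⋄ u4

Normal form of the first expression: u2 ⋄ u5 ⋄ u1 ⋄ u6 ⋄ u3 ⋄ u4
Normal form of the second expression: u2 ⋄ u5 ⋄ u1 ⋄ u6 ⋄ u3 ⋄ u4
Same normal form: equal.


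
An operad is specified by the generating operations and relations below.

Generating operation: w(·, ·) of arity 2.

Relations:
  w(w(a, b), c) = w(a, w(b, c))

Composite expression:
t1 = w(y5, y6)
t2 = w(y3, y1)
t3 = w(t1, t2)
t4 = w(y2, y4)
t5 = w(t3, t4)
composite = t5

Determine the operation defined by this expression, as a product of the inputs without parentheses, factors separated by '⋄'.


y5 ⋄ y6 ⋄ y3 ⋄ y1 ⋄ y2 ⋄ y4

Key point: w is associative — brackets drop, the y-order remains.
w(y5, y6) spells out as y5 ⋄ y6
w(y3, y1) spells out as y3 ⋄ y1
w(w(y5, y6), w(y3, y1)) spells out as y5 ⋄ y6 ⋄ y3 ⋄ y1
w(y2, y4) spells out as y2 ⋄ y4
w(w(w(y5, y6), w(y3, y1)), w(y2, y4)) spells out as y5 ⋄ y6 ⋄ y3 ⋄ y1 ⋄ y2 ⋄ y4


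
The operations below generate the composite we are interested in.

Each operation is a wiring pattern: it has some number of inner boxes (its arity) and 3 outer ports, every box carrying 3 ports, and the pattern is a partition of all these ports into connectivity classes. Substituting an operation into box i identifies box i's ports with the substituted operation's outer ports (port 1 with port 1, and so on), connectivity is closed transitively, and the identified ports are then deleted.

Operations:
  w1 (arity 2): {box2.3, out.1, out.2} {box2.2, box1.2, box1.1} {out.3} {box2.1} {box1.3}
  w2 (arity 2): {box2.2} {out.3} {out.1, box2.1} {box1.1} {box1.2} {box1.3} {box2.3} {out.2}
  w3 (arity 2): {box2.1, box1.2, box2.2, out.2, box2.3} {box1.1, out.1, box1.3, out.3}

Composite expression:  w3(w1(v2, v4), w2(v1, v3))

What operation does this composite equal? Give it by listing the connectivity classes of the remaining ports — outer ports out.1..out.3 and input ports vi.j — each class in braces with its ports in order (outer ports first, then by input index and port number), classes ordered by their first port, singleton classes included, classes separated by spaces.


Treat the ports identified at w3 as solder joints: merge, then drop.
composing w1 on (v2, v4), with out.j its own outer ports: {out.1, out.2, v4.3} {out.3} {v2.1, v2.2, v4.2} {v2.3} {v4.1}
composing w2 on (v1, v3), with out.j its own outer ports: {out.1, v3.1} {out.2} {out.3} {v1.1} {v1.2} {v1.3} {v3.2} {v3.3}
composing w3 on (v2, v4, v1, v3), with out.j its own outer ports: {out.1, out.2, out.3, v3.1, v4.3} {v1.1} {v1.2} {v1.3} {v2.1, v2.2, v4.2} {v2.3} {v3.2} {v3.3} {v4.1}

{out.1, out.2, out.3, v3.1, v4.3} {v1.1} {v1.2} {v1.3} {v2.1, v2.2, v4.2} {v2.3} {v3.2} {v3.3} {v4.1}
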